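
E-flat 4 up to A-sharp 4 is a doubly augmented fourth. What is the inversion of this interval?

doubly diminished fifth

Inverted interval numbers add to nine, so a fourth pairs with a fifth (4 + 5 = 9).
Quality inverts too: doubly augmented becomes doubly diminished. That makes the inversion a doubly diminished fifth.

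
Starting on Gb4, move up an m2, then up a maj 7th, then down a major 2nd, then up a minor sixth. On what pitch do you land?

Dbb6

Gb4 up a minor second → Abb4 (1 semitone).
A major seventh up from Abb4 is Gb5.
Down a major second from Gb5: Fb5 (2 semitones down).
Fb5 up a minor sixth → Dbb6 (8 semitones).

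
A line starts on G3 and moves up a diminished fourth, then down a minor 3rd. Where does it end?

Ab3

G3 up a diminished fourth → Cb4 (4 semitones).
Cb4 down a minor third → Ab3 (3 semitones).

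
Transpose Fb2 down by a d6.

Counting six letter names down from F lands on A.
A diminished sixth spans 7 semitones, so from Fb2 the target pitch is A1.

A1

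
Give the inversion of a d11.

First reduce the compound diminished eleventh to its simple form, a diminished fourth.
Inverted interval numbers add to nine, so a fourth pairs with a fifth (4 + 5 = 9).
The quality also flips — diminished becomes augmented — giving an augmented fifth.

A5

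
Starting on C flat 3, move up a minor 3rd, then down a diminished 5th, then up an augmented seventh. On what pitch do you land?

G sharp 3

Cb3 up a minor third → Ebb3 (3 semitones).
Down a diminished fifth from Ebb3: Ab2 (6 semitones down).
An augmented seventh up from Ab2 is G#3.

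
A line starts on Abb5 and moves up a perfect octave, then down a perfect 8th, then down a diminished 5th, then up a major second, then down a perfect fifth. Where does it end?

Up a perfect octave from Abb5: Abb6 (12 semitones up).
Abb6 down a perfect octave → Abb5 (12 semitones).
Down a diminished fifth from Abb5: Db5 (6 semitones down).
Up a major second from Db5: Eb5 (2 semitones up).
A perfect fifth down from Eb5 is Ab4.

Ab4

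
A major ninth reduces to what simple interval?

Take out an octave (7 from the number): 9 − 7 = 2.
So a major ninth is an octave plus a major second. The quality is unchanged.

major 2nd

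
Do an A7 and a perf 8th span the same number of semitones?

An augmented seventh spans 12 semitones, and a perfect octave also spans 12 semitones — they're enharmonic.

Yes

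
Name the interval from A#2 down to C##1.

m13

Descending from A#2 to C##1 is the same interval as ascending C##1 to A#2.
C to A spans six letter names (C-D-E-F-G-A), plus an octave — that makes it a thirteenth of some quality.
C##1 to A#2 is 20 semitones, a half step short of the major thirteenth (21), so this is minor.
(Equivalently, a compound minor sixth: a minor sixth plus an octave.)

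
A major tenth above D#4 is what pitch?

F##5

Three letters up from D (plus an octave) reaches F.
Moving 16 semitones up from D#4 (the size of a major tenth) reaches F##5.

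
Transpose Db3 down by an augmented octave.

An octave keeps the letter name D, an octave down from D.
An augmented octave spans 13 semitones, so from Db3 the target pitch is Dbb2.

Dbb2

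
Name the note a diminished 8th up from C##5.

C#6

For an octave the letter name doesn't change: still C, an octave up.
Moving 11 semitones up from C##5 (the size of a diminished octave) reaches C#6.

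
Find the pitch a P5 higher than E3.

B3

Five letter names up from E: B.
A perfect fifth is 7 semitones; 7 semitones up from E3 gives B3.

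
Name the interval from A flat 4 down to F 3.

minor 10th

Descending from Ab4 to F3 is the same interval as ascending F3 to Ab4.
F to A spans three letter names (F-G-A), plus an octave: a tenth.
A major tenth would be 16 semitones, but F3 to Ab4 is 15 — one semitone narrower, making it a minor tenth.
(Equivalently, a compound minor third: a minor third plus an octave.)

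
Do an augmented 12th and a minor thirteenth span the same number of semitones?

Yes

Both span 20 semitones: an augmented twelfth and a minor thirteenth are the same chromatic distance.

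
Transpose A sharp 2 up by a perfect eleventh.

Counting four letter names plus an octave up from A lands on D.
A perfect eleventh is 17 semitones; 17 semitones up from A#2 gives D#4.

D sharp 4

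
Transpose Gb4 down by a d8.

G3

The letter stays G (same as the start), shifted an octave down.
Moving 11 semitones down from Gb4 (the size of a diminished octave) reaches G3.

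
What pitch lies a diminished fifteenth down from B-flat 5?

B 3

The letter stays B (same as the start), shifted two octaves down.
Moving 23 semitones down from Bb5 (the size of a diminished fifteenth) reaches B3.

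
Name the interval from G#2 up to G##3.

augmented octave

G to G is the same letter name, plus an octave: an octave.
A perfect octave would be 12 semitones; G#2 to G##3 is 13, one semitone wider, so the interval is augmented.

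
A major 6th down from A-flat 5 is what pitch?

C-flat 5

Counting six letter names down from A lands on C.
A major sixth is 9 semitones; 9 semitones down from Ab5 gives Cb5.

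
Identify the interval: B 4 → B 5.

B to B is the same letter name, plus an octave: an octave.
B4 to B5 is 12 semitones, matching the perfect octave exactly, so the quality is perfect.

perfect 8th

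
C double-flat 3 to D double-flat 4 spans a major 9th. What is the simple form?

major second

Each octave removed subtracts seven from the number: 9 − 7 = 2.
That makes a major ninth a compound major second — an octave plus a major second.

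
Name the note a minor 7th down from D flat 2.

E flat 1

The seventh takes the letter from D down to E.
A minor seventh is 10 semitones; 10 semitones down from Db2 gives Eb1.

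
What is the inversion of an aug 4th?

d5

The rule of nine gives the new number: 9 − 4 = 5, so a fourth becomes a fifth.
Quality inverts too: augmented becomes diminished. That makes the inversion a diminished fifth.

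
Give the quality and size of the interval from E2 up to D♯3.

E to D spans seven letter names (E-F-G-A-B-C-D), so the interval is some kind of seventh.
Counting semitones, E2→D#3 is 11, which is the major seventh.

M7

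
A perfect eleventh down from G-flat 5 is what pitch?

D-flat 4

Four letters down from G (plus an octave) reaches D.
A perfect eleventh spans 17 semitones, so from Gb5 the target pitch is Db4.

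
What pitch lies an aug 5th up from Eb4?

The fifth takes the letter from E up to B.
Moving 8 semitones up from Eb4 (the size of an augmented fifth) reaches B4.

B4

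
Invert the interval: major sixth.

Interval numbers invert to sum to nine: 6 + 3 = 9, so a sixth inverts to a third.
And major becomes minor under inversion, so we get a minor third.

minor 3rd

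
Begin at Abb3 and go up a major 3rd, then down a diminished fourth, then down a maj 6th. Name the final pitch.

Bb2

Abb3 up a major third → Cb4 (4 semitones).
Cb4 down a diminished fourth → G3 (4 semitones).
A major sixth down from G3 is Bb2.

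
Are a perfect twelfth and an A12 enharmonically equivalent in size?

No

19 semitones (perfect twelfth) vs 20 semitones (augmented twelfth): not equal.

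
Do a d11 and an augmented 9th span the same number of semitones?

No

A diminished eleventh is 16 semitones but an augmented ninth is 15 semitones — different sizes.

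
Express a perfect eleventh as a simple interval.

P4

Take out an octave (7 from the number): 11 − 7 = 4.
So a perfect eleventh is an octave plus a perfect fourth. The quality is unchanged.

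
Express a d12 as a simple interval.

diminished fifth

Each octave removed subtracts seven from the number: 12 − 7 = 5.
Quality carries through unchanged, so the simple form is a diminished fifth.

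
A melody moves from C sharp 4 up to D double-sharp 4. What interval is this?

A2

C to D spans two letter names (C-D), so the interval is some kind of second.
C#4 to D##4 spans 3 semitones — one semitone wider than the major second (2) — giving an augmented second.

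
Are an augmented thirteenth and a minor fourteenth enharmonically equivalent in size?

An augmented thirteenth = 22 semitones = a minor fourteenth; enharmonically equal.

Yes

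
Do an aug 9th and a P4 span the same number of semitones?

No

15 semitones (augmented ninth) vs 5 semitones (perfect fourth): not equal.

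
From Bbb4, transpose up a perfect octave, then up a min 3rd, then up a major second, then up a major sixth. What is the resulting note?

Cb7

Bbb4 up a perfect octave → Bbb5 (12 semitones).
Bbb5 up a minor third → Dbb6 (3 semitones).
Dbb6 up a major second → Ebb6 (2 semitones).
A major sixth up from Ebb6 is Cb7.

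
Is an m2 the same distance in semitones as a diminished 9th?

No

1 semitone (minor second) vs 12 semitones (diminished ninth): not equal.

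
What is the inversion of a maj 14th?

First reduce the compound major fourteenth to its simple form, a major seventh.
The rule of nine gives the new number: 9 − 7 = 2, so a seventh becomes a second.
The quality also flips — major becomes minor — giving a minor second.

minor 2nd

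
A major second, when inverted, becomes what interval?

minor 7th

Interval numbers invert to sum to nine: 2 + 7 = 9, so a second inverts to a seventh.
The quality also flips — major becomes minor — giving a minor seventh.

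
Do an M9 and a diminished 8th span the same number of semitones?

No

A major ninth is 14 semitones but a diminished octave is 11 semitones — different sizes.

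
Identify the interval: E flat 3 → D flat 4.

E to D spans seven letter names (E-F-G-A-B-C-D): a seventh.
A major seventh would be 11 semitones, but Eb3 to Db4 is 10 — one semitone narrower, making it a minor seventh.

m7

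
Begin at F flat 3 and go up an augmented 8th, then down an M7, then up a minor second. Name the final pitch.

Up an augmented octave from Fb3: F4 (13 semitones up).
Down a major seventh from F4: Gb3 (11 semitones down).
A minor second up from Gb3 is Abb3.

A double-flat 3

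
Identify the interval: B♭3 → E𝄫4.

d4

B to E spans four letter names (B-C-D-E): a fourth.
The perfect fourth is 5 semitones; here we have 4, one semitone narrower: diminished.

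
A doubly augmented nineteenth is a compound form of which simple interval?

Subtracting seven from the interval number removes an octave: 19 − 14 = 5.
So a doubly augmented nineteenth is 2 octaves plus a doubly augmented fifth. The quality is unchanged.

doubly augmented fifth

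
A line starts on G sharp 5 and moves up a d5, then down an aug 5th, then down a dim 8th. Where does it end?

G 4

A diminished fifth up from G#5 is D6.
Down an augmented fifth from D6: Gb5 (8 semitones down).
Gb5 down a diminished octave → G4 (11 semitones).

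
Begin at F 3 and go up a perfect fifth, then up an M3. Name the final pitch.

E 4

F3 up a perfect fifth → C4 (7 semitones).
Up a major third from C4: E4 (4 semitones up).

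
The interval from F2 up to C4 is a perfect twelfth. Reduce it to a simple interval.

perfect fifth

Take out an octave (7 from the number): 12 − 7 = 5.
So a perfect twelfth is an octave plus a perfect fifth. The quality is unchanged.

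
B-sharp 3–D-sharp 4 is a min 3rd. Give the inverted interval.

major 6th

Interval numbers invert to sum to nine: 3 + 6 = 9, so a third inverts to a sixth.
Quality inverts too: minor becomes major. That makes the inversion a major sixth.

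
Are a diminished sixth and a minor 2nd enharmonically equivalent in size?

A diminished sixth spans 7 semitones; a minor second spans 1 semitone. They differ by 6.

No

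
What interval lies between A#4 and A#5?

perfect octave

A to A is the same letter name, plus an octave, so the interval is some kind of octave.
The perfect octave spans 12 semitones, and A#4 to A#5 is exactly 12 semitones — so this is a perfect octave.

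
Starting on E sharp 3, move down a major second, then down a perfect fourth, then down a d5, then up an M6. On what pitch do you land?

B double-sharp 2

Down a major second from E#3: D#3 (2 semitones down).
Down a perfect fourth from D#3: A#2 (5 semitones down).
Down a diminished fifth from A#2: D##2 (6 semitones down).
D##2 up a major sixth → B##2 (9 semitones).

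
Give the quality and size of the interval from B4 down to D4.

Descending from B4 to D4 is the same interval as ascending D4 to B4.
D to B spans six letter names (D-E-F-G-A-B) — that makes it a sixth of some quality.
Counting semitones, D4→B4 is 9, which is the major sixth.

M6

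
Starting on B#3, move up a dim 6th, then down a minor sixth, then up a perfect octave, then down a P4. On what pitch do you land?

Up a diminished sixth from B#3: G4 (7 semitones up).
G4 down a minor sixth → B3 (8 semitones).
Up a perfect octave from B3: B4 (12 semitones up).
A perfect fourth down from B4 is F#4.

F#4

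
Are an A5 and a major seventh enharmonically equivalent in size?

An augmented fifth spans 8 semitones; a major seventh spans 11 semitones. They differ by 3.

No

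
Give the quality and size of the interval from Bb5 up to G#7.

B to G spans six letter names (B-C-D-E-F-G), plus an octave: a thirteenth.
Bb5 to G#7 spans 22 semitones — one semitone wider than the major thirteenth (21) — giving an augmented thirteenth.
(Equivalently, a compound augmented sixth: an augmented sixth plus an octave.)

A13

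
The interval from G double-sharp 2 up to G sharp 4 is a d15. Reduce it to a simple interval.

diminished octave

Each octave removed subtracts seven from the number: 15 − 7 = 8.
That makes a diminished fifteenth a compound diminished octave — an octave plus a diminished octave.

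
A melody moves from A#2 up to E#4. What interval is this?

perfect twelfth

A to E spans five letter names (A-B-C-D-E), plus an octave: a twelfth.
The perfect twelfth spans 19 semitones, and A#2 to E#4 is exactly 19 semitones — so this is a perfect twelfth.
(Equivalently, a compound perfect fifth: a perfect fifth plus an octave.)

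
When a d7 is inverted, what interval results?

Interval numbers invert to sum to nine: 7 + 2 = 9, so a seventh inverts to a second.
And diminished becomes augmented under inversion, so we get an augmented second.

A2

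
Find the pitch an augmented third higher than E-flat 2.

G-sharp 2

The third takes the letter from E up to G.
Moving 5 semitones up from Eb2 (the size of an augmented third) reaches G#2.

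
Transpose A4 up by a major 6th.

Counting six letter names up from A lands on F.
A major sixth spans 9 semitones, so from A4 the target pitch is F#5.

F#5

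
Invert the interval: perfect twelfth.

perfect 4th

First reduce the compound perfect twelfth to its simple form, a perfect fifth.
Inverted interval numbers add to nine, so a fifth pairs with a fourth (5 + 4 = 9).
And perfect stays perfect under inversion, so we get a perfect fourth.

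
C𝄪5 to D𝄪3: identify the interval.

m14

Descending from C##5 to D##3 is the same interval as ascending D##3 to C##5.
D to C spans seven letter names (D-E-F-G-A-B-C), plus an octave — that makes it a fourteenth of some quality.
At 22 semitones, D##3→C##5 falls one short of a major fourteenth: minor.
(Equivalently, a compound minor seventh: a minor seventh plus an octave.)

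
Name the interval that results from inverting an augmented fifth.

diminished 4th

The rule of nine gives the new number: 9 − 5 = 4, so a fifth becomes a fourth.
The quality also flips — augmented becomes diminished — giving a diminished fourth.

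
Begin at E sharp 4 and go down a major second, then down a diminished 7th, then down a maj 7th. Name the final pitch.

F double-sharp 2

E#4 down a major second → D#4 (2 semitones).
D#4 down a diminished seventh → E##3 (9 semitones).
A major seventh down from E##3 is F##2.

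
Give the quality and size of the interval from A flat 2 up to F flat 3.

A to F spans six letter names (A-B-C-D-E-F): a sixth.
A major sixth would be 9 semitones, but Ab2 to Fb3 is 8 — one semitone narrower, making it a minor sixth.

m6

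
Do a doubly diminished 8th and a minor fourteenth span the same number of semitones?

10 semitones (doubly diminished octave) vs 22 semitones (minor fourteenth): not equal.

No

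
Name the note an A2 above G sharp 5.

A double-sharp 5

Counting two letter names up from G lands on A.
An augmented second spans 3 semitones, so from G#5 the target pitch is A##5.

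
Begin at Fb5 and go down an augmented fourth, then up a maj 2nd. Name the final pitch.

Down an augmented fourth from Fb5: Cbb5 (6 semitones down).
Cbb5 up a major second → Dbb5 (2 semitones).

Dbb5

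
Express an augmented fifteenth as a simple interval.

augmented octave

Each octave removed subtracts seven from the number: 15 − 7 = 8.
So an augmented fifteenth is an octave plus an augmented octave. The quality is unchanged.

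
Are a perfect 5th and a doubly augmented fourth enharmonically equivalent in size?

Yes

A perfect fifth spans 7 semitones, and a doubly augmented fourth also spans 7 semitones — they're enharmonic.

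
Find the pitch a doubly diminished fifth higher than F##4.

C5

Five letter names up from F: C.
A doubly diminished fifth is 5 semitones; 5 semitones up from F##4 gives C5.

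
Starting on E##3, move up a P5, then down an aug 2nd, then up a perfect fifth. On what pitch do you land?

Up a perfect fifth from E##3: B##3 (7 semitones up).
B##3 down an augmented second → A#3 (3 semitones).
A#3 up a perfect fifth → E#4 (7 semitones).

E#4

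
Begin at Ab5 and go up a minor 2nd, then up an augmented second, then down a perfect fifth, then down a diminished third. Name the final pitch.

D#5

Ab5 up a minor second → Bbb5 (1 semitone).
An augmented second up from Bbb5 is C6.
C6 down a perfect fifth → F5 (7 semitones).
Down a diminished third from F5: D#5 (2 semitones down).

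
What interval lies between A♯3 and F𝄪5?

A to F spans six letter names (A-B-C-D-E-F), plus an octave — that makes it a thirteenth of some quality.
A#3 to F##5 is 21 semitones, matching the major thirteenth exactly, so the quality is major.
(Equivalently, a compound major sixth: a major sixth plus an octave.)

major thirteenth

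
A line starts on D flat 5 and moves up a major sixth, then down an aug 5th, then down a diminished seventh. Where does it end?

Db5 up a major sixth → Bb5 (9 semitones).
Bb5 down an augmented fifth → Ebb5 (8 semitones).
Ebb5 down a diminished seventh → F4 (9 semitones).

F 4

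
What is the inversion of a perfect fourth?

Interval numbers invert to sum to nine: 4 + 5 = 9, so a fourth inverts to a fifth.
The quality also flips — perfect stays perfect — giving a perfect fifth.

perfect fifth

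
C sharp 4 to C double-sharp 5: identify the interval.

C to C is the same letter name, plus an octave, so the interval is some kind of octave.
A perfect octave would be 12 semitones; C#4 to C##5 is 13, one semitone wider, so the interval is augmented.

A8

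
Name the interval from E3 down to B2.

Descending from E3 to B2 is the same interval as ascending B2 to E3.
B to E spans four letter names (B-C-D-E): a fourth.
The perfect fourth spans 5 semitones, and B2 to E3 is exactly 5 semitones — so this is a perfect fourth.

perfect fourth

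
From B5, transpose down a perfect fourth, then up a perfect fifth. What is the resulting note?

A perfect fourth down from B5 is F#5.
A perfect fifth up from F#5 is C#6.

C#6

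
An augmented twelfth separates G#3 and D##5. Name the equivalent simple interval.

Each octave removed subtracts seven from the number: 12 − 7 = 5.
Quality carries through unchanged, so the simple form is an augmented fifth.

augmented fifth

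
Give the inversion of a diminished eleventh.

A5

First reduce the compound diminished eleventh to its simple form, a diminished fourth.
Interval numbers invert to sum to nine: 4 + 5 = 9, so a fourth inverts to a fifth.
Quality inverts too: diminished becomes augmented. That makes the inversion an augmented fifth.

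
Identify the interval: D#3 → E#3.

D to E spans two letter names (D-E): a second.
The major second spans 2 semitones, and D#3 to E#3 is exactly 2 semitones — so this is a major second.

major 2nd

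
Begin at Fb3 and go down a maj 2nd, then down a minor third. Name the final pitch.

Cb3

A major second down from Fb3 is Ebb3.
Down a minor third from Ebb3: Cb3 (3 semitones down).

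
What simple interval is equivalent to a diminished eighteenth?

Take out 2 octaves (14 from the number): 18 − 14 = 4.
So a diminished eighteenth is 2 octaves plus a diminished fourth. The quality is unchanged.

diminished 4th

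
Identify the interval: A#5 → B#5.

A to B spans two letter names (A-B), so the interval is some kind of second.
A#5 to B#5 is 2 semitones, matching the major second exactly, so the quality is major.

major second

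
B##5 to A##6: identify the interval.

minor seventh

B to A spans seven letter names (B-C-D-E-F-G-A) — that makes it a seventh of some quality.
At 10 semitones, B##5→A##6 falls one short of a major seventh: minor.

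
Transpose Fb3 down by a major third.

Dbb3

Counting three letter names down from F lands on D.
Moving 4 semitones down from Fb3 (the size of a major third) reaches Dbb3.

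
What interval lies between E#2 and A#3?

E to A spans four letter names (E-F-G-A), plus an octave: an eleventh.
E#2 to A#3 is 17 semitones, matching the perfect eleventh exactly, so the quality is perfect.
(Equivalently, a compound perfect fourth: a perfect fourth plus an octave.)

perfect eleventh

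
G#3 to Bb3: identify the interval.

G to B spans three letter names (G-A-B): a third.
G#3 to Bb3 spans 2 semitones — two semitones narrower than the major third (4) — giving a diminished third.

diminished third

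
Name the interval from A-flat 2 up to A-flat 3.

A to A is the same letter name, plus an octave — that makes it an octave of some quality.
Counting semitones, Ab2→Ab3 is 12, which is the perfect octave.

perfect octave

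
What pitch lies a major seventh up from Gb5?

Seven letter names up from G: F.
A major seventh spans 11 semitones, so from Gb5 the target pitch is F6.

F6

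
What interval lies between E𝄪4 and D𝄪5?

minor seventh

E to D spans seven letter names (E-F-G-A-B-C-D): a seventh.
A major seventh would be 11 semitones, but E##4 to D##5 is 10 — one semitone narrower, making it a minor seventh.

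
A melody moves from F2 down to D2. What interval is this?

minor third

Descending from F2 to D2 is the same interval as ascending D2 to F2.
D to F spans three letter names (D-E-F): a third.
D2 to F2 is 3 semitones, a half step short of the major third (4), so this is minor.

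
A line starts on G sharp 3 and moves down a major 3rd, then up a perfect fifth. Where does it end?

G#3 down a major third → E3 (4 semitones).
E3 up a perfect fifth → B3 (7 semitones).

B 3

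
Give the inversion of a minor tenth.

First reduce the compound minor tenth to its simple form, a minor third.
The rule of nine gives the new number: 9 − 3 = 6, so a third becomes a sixth.
And minor becomes major under inversion, so we get a major sixth.

M6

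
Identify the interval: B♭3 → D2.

Descending from Bb3 to D2 is the same interval as ascending D2 to Bb3.
D to B spans six letter names (D-E-F-G-A-B), plus an octave, so the interval is some kind of thirteenth.
At 20 semitones, D2→Bb3 falls one short of a major thirteenth: minor.
(Equivalently, a compound minor sixth: a minor sixth plus an octave.)

minor 13th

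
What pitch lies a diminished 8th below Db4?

D3

An octave keeps the letter name D, an octave down from D.
A diminished octave is 11 semitones; 11 semitones down from Db4 gives D3.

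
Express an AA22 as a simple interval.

Each octave removed subtracts seven from the number: 22 − 14 = 8.
So a doubly augmented twenty-second is 2 octaves plus a doubly augmented octave. The quality is unchanged.

doubly augmented 8th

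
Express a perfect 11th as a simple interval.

P4

Take out an octave (7 from the number): 11 − 7 = 4.
That makes a perfect eleventh a compound perfect fourth — an octave plus a perfect fourth.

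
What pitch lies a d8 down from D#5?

An octave keeps the letter name D, an octave down from D.
Moving 11 semitones down from D#5 (the size of a diminished octave) reaches D##4.

D##4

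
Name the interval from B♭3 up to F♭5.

diminished twelfth

B to F spans five letter names (B-C-D-E-F), plus an octave: a twelfth.
A perfect twelfth would be 19 semitones; Bb3 to Fb5 is 18, one semitone narrower, so the interval is diminished.
(Equivalently, a compound diminished fifth: a diminished fifth plus an octave.)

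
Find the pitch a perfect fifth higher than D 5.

A 5

The fifth takes the letter from D up to A.
A perfect fifth is 7 semitones; 7 semitones up from D5 gives A5.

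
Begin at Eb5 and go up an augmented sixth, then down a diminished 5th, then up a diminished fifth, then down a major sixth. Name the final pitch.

Eb5 up an augmented sixth → C#6 (10 semitones).
A diminished fifth down from C#6 is F##5.
A diminished fifth up from F##5 is C#6.
A major sixth down from C#6 is E5.

E5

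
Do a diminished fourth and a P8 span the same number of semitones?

A diminished fourth is 4 semitones but a perfect octave is 12 semitones — different sizes.

No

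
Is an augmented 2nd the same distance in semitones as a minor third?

Yes

An augmented second spans 3 semitones, and a minor third also spans 3 semitones — they're enharmonic.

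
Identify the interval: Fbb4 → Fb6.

A15

F to F is the same letter name, plus 2 octaves: a fifteenth.
Fbb4 to Fb6 spans 25 semitones — one semitone wider than the perfect fifteenth (24) — giving an augmented fifteenth.
(Equivalently, a compound augmented octave: an augmented octave plus an octave.)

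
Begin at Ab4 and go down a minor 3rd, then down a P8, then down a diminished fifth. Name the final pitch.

B2

Down a minor third from Ab4: F4 (3 semitones down).
Down a perfect octave from F4: F3 (12 semitones down).
A diminished fifth down from F3 is B2.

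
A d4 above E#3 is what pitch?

A3

The fourth takes the letter from E up to A.
A diminished fourth is 4 semitones; 4 semitones up from E#3 gives A3.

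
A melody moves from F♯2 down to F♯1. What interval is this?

Descending from F#2 to F#1 is the same interval as ascending F#1 to F#2.
F to F is the same letter name, plus an octave, so the interval is some kind of octave.
Counting semitones, F#1→F#2 is 12, which is the perfect octave.

P8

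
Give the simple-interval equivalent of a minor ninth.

Each octave removed subtracts seven from the number: 9 − 7 = 2.
Quality carries through unchanged, so the simple form is a minor second.

minor 2nd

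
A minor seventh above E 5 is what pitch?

D 6

Seven letter names up from E: D.
A minor seventh spans 10 semitones, so from E5 the target pitch is D6.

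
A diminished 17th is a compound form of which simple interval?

Each octave removed subtracts seven from the number: 17 − 14 = 3.
That makes a diminished seventeenth a compound diminished third — 2 octaves plus a diminished third.

diminished 3rd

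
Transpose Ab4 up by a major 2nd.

Counting two letter names up from A lands on B.
A major second is 2 semitones; 2 semitones up from Ab4 gives Bb4.

Bb4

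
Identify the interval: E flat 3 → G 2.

Descending from Eb3 to G2 is the same interval as ascending G2 to Eb3.
G to E spans six letter names (G-A-B-C-D-E) — that makes it a sixth of some quality.
G2 to Eb3 is 8 semitones, a half step short of the major sixth (9), so this is minor.

minor sixth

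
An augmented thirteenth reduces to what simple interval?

augmented 6th

Take out an octave (7 from the number): 13 − 7 = 6.
That makes an augmented thirteenth a compound augmented sixth — an octave plus an augmented sixth.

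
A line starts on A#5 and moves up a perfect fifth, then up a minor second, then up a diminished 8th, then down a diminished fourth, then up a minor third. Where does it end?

A#5 up a perfect fifth → E#6 (7 semitones).
E#6 up a minor second → F#6 (1 semitone).
F#6 up a diminished octave → F7 (11 semitones).
F7 down a diminished fourth → C#7 (4 semitones).
Up a minor third from C#7: E7 (3 semitones up).

E7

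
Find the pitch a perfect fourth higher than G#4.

C#5

Four letter names up from G: C.
Moving 5 semitones up from G#4 (the size of a perfect fourth) reaches C#5.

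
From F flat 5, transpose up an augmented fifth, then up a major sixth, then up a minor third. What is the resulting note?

C 7

Fb5 up an augmented fifth → C6 (8 semitones).
C6 up a major sixth → A6 (9 semitones).
Up a minor third from A6: C7 (3 semitones up).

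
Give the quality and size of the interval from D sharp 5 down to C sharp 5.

major second

Descending from D#5 to C#5 is the same interval as ascending C#5 to D#5.
C to D spans two letter names (C-D): a second.
The major second spans 2 semitones, and C#5 to D#5 is exactly 2 semitones — so this is a major second.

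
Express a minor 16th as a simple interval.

minor second

Each octave removed subtracts seven from the number: 16 − 14 = 2.
Quality carries through unchanged, so the simple form is a minor second.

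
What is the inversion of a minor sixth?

Interval numbers invert to sum to nine: 6 + 3 = 9, so a sixth inverts to a third.
Quality inverts too: minor becomes major. That makes the inversion a major third.

major third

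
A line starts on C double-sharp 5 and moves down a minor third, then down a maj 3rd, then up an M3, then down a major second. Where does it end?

G double-sharp 4

A minor third down from C##5 is A##4.
Down a major third from A##4: F##4 (4 semitones down).
A major third up from F##4 is A##4.
Down a major second from A##4: G##4 (2 semitones down).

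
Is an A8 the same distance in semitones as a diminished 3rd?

No

An augmented octave spans 13 semitones; a diminished third spans 2 semitones. They differ by 11.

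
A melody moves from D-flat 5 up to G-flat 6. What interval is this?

D to G spans four letter names (D-E-F-G), plus an octave, so the interval is some kind of eleventh.
Counting semitones, Db5→Gb6 is 17, which is the perfect eleventh.
(Equivalently, a compound perfect fourth: a perfect fourth plus an octave.)

P11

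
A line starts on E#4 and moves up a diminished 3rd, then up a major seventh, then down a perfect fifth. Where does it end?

Up a diminished third from E#4: G4 (2 semitones up).
Up a major seventh from G4: F#5 (11 semitones up).
Down a perfect fifth from F#5: B4 (7 semitones down).

B4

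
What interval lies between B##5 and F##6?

diminished fifth

B to F spans five letter names (B-C-D-E-F) — that makes it a fifth of some quality.
A perfect fifth would be 7 semitones; B##5 to F##6 is 6, one semitone narrower, so the interval is diminished.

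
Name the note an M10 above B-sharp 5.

D-double-sharp 7

The tenth's letter: B up three letter names plus an octave → D.
Moving 16 semitones up from B#5 (the size of a major tenth) reaches D##7.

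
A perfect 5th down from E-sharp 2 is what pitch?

A-sharp 1

The fifth takes the letter from E down to A.
Moving 7 semitones down from E#2 (the size of a perfect fifth) reaches A#1.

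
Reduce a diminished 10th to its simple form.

diminished third

Each octave removed subtracts seven from the number: 10 − 7 = 3.
So a diminished tenth is an octave plus a diminished third. The quality is unchanged.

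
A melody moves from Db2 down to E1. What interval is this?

diminished 7th

Descending from Db2 to E1 is the same interval as ascending E1 to Db2.
E to D spans seven letter names (E-F-G-A-B-C-D) — that makes it a seventh of some quality.
The major seventh is 11 semitones; here we have 9, two semitones narrower: diminished.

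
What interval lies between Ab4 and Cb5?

A to C spans three letter names (A-B-C): a third.
A major third would be 4 semitones, but Ab4 to Cb5 is 3 — one semitone narrower, making it a minor third.

minor third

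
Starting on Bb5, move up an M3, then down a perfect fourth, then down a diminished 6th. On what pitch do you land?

A major third up from Bb5 is D6.
D6 down a perfect fourth → A5 (5 semitones).
Down a diminished sixth from A5: C##5 (7 semitones down).

C##5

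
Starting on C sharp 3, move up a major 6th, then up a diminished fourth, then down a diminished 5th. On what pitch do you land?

G sharp 3

Up a major sixth from C#3: A#3 (9 semitones up).
Up a diminished fourth from A#3: D4 (4 semitones up).
Down a diminished fifth from D4: G#3 (6 semitones down).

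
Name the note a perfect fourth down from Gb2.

Counting four letter names down from G lands on D.
A perfect fourth spans 5 semitones, so from Gb2 the target pitch is Db2.

Db2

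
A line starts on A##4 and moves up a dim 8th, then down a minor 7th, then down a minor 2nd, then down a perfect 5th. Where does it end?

A diminished octave up from A##4 is A#5.
Down a minor seventh from A#5: B#4 (10 semitones down).
A minor second down from B#4 is A##4.
A##4 down a perfect fifth → D##4 (7 semitones).

D##4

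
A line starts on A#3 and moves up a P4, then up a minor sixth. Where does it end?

B4

Up a perfect fourth from A#3: D#4 (5 semitones up).
Up a minor sixth from D#4: B4 (8 semitones up).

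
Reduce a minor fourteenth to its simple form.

Each octave removed subtracts seven from the number: 14 − 7 = 7.
So a minor fourteenth is an octave plus a minor seventh. The quality is unchanged.

m7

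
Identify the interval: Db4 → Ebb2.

major fourteenth

Descending from Db4 to Ebb2 is the same interval as ascending Ebb2 to Db4.
E to D spans seven letter names (E-F-G-A-B-C-D), plus an octave — that makes it a fourteenth of some quality.
Ebb2 to Db4 is 23 semitones, matching the major fourteenth exactly, so the quality is major.
(Equivalently, a compound major seventh: a major seventh plus an octave.)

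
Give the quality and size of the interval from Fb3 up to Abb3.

m3

F to A spans three letter names (F-G-A): a third.
A major third would be 4 semitones, but Fb3 to Abb3 is 3 — one semitone narrower, making it a minor third.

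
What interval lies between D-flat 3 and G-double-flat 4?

d11

D to G spans four letter names (D-E-F-G), plus an octave: an eleventh.
A perfect eleventh would be 17 semitones; Db3 to Gbb4 is 16, one semitone narrower, so the interval is diminished.
(Equivalently, a compound diminished fourth: a diminished fourth plus an octave.)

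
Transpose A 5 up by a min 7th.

G 6

The seventh takes the letter from A up to G.
A minor seventh is 10 semitones; 10 semitones up from A5 gives G6.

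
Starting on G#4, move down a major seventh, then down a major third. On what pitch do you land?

G#4 down a major seventh → A3 (11 semitones).
A3 down a major third → F3 (4 semitones).

F3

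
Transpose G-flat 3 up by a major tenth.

The tenth's letter: G up three letter names plus an octave → B.
A major tenth is 16 semitones; 16 semitones up from Gb3 gives Bb4.

B-flat 4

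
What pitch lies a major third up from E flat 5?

G 5

The third takes the letter from E up to G.
A major third is 4 semitones; 4 semitones up from Eb5 gives G5.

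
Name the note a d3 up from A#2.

C3

The third takes the letter from A up to C.
A diminished third is 2 semitones; 2 semitones up from A#2 gives C3.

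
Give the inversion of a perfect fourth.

P5

Interval numbers invert to sum to nine: 4 + 5 = 9, so a fourth inverts to a fifth.
The quality also flips — perfect stays perfect — giving a perfect fifth.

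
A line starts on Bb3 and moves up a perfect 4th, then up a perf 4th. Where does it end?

Bb3 up a perfect fourth → Eb4 (5 semitones).
Eb4 up a perfect fourth → Ab4 (5 semitones).

Ab4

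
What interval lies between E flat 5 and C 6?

E to C spans six letter names (E-F-G-A-B-C) — that makes it a sixth of some quality.
Counting semitones, Eb5→C6 is 9, which is the major sixth.

major 6th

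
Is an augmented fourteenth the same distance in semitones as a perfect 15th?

Both span 24 semitones: an augmented fourteenth and a perfect fifteenth are the same chromatic distance.

Yes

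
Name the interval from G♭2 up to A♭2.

major 2nd

G to A spans two letter names (G-A) — that makes it a second of some quality.
Gb2 to Ab2 is 2 semitones, matching the major second exactly, so the quality is major.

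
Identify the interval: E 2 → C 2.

Descending from E2 to C2 is the same interval as ascending C2 to E2.
C to E spans three letter names (C-D-E) — that makes it a third of some quality.
The major third spans 4 semitones, and C2 to E2 is exactly 4 semitones — so this is a major third.

M3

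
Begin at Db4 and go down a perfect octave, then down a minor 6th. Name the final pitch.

F2

Db4 down a perfect octave → Db3 (12 semitones).
Down a minor sixth from Db3: F2 (8 semitones down).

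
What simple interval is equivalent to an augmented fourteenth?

Subtracting seven from the interval number removes an octave: 14 − 7 = 7.
That makes an augmented fourteenth a compound augmented seventh — an octave plus an augmented seventh.

augmented seventh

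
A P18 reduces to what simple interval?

perfect 4th

Each octave removed subtracts seven from the number: 18 − 14 = 4.
Quality carries through unchanged, so the simple form is a perfect fourth.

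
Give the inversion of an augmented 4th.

The rule of nine gives the new number: 9 − 4 = 5, so a fourth becomes a fifth.
And augmented becomes diminished under inversion, so we get a diminished fifth.

d5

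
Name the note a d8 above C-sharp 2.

An octave keeps the letter name C, an octave up from C.
Moving 11 semitones up from C#2 (the size of a diminished octave) reaches C3.

C 3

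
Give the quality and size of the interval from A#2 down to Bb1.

Descending from A#2 to Bb1 is the same interval as ascending Bb1 to A#2.
B to A spans seven letter names (B-C-D-E-F-G-A) — that makes it a seventh of some quality.
Bb1 to A#2 spans 12 semitones — one semitone wider than the major seventh (11) — giving an augmented seventh.

augmented seventh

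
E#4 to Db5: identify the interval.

doubly diminished 7th

E to D spans seven letter names (E-F-G-A-B-C-D), so the interval is some kind of seventh.
E#4 to Db5 spans 8 semitones — three semitones narrower than the major seventh (11) — giving a doubly diminished seventh.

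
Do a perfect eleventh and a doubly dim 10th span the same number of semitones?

No

17 semitones (perfect eleventh) vs 13 semitones (doubly diminished tenth): not equal.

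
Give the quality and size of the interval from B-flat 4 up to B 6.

augmented fifteenth

B to B is the same letter name, plus 2 octaves: a fifteenth.
A perfect fifteenth would be 24 semitones; Bb4 to B6 is 25, one semitone wider, so the interval is augmented.
(Equivalently, a compound augmented octave: an augmented octave plus an octave.)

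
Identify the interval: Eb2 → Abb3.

diminished 11th

E to A spans four letter names (E-F-G-A), plus an octave — that makes it an eleventh of some quality.
A perfect eleventh would be 17 semitones; Eb2 to Abb3 is 16, one semitone narrower, so the interval is diminished.
(Equivalently, a compound diminished fourth: a diminished fourth plus an octave.)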